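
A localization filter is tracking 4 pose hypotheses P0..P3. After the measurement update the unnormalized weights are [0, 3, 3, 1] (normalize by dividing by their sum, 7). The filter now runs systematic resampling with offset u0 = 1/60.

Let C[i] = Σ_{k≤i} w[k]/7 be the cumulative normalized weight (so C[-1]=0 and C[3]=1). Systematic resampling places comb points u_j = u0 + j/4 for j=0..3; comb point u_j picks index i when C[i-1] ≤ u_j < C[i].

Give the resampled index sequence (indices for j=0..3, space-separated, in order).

C = [0, 3/7, 6/7, 1]
j=0: u_0=1/60 ∈ [0, 3/7) → index 1
j=1: u_1=4/15 ∈ [0, 3/7) → index 1
j=2: u_2=31/60 ∈ [3/7, 6/7) → index 2
j=3: u_3=23/30 ∈ [3/7, 6/7) → index 2

1 1 2 2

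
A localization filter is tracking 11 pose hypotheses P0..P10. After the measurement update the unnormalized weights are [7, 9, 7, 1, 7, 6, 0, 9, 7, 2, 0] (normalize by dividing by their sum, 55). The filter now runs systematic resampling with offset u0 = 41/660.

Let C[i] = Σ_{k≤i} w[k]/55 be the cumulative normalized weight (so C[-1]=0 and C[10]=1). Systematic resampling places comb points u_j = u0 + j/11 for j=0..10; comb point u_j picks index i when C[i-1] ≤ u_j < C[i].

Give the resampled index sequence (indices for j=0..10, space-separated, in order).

0 1 1 2 3 4 5 7 7 8 9

C = [7/55, 16/55, 23/55, 24/55, 31/55, 37/55, 37/55, 46/55, 53/55, 1, 1]
j=0: u_0=41/660 ∈ [0, 7/55) → index 0
j=1: u_1=101/660 ∈ [7/55, 16/55) → index 1
j=2: u_2=161/660 ∈ [7/55, 16/55) → index 1
j=3: u_3=221/660 ∈ [16/55, 23/55) → index 2
j=4: u_4=281/660 ∈ [23/55, 24/55) → index 3
j=5: u_5=31/60 ∈ [24/55, 31/55) → index 4
j=6: u_6=401/660 ∈ [31/55, 37/55) → index 5
j=7: u_7=461/660 ∈ [37/55, 46/55) → index 7
j=8: u_8=521/660 ∈ [37/55, 46/55) → index 7
j=9: u_9=581/660 ∈ [46/55, 53/55) → index 8
j=10: u_10=641/660 ∈ [53/55, 1) → index 9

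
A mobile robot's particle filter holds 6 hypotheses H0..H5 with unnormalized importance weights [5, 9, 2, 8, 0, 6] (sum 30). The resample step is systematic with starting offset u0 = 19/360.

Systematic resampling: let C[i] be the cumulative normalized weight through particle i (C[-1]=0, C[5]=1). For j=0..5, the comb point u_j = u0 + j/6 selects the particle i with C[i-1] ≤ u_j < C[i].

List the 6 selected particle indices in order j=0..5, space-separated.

0 1 1 3 3 5

C = [1/6, 7/15, 8/15, 4/5, 4/5, 1]
j=0: u_0=19/360 ∈ [0, 1/6) → index 0
j=1: u_1=79/360 ∈ [1/6, 7/15) → index 1
j=2: u_2=139/360 ∈ [1/6, 7/15) → index 1
j=3: u_3=199/360 ∈ [8/15, 4/5) → index 3
j=4: u_4=259/360 ∈ [8/15, 4/5) → index 3
j=5: u_5=319/360 ∈ [4/5, 1) → index 5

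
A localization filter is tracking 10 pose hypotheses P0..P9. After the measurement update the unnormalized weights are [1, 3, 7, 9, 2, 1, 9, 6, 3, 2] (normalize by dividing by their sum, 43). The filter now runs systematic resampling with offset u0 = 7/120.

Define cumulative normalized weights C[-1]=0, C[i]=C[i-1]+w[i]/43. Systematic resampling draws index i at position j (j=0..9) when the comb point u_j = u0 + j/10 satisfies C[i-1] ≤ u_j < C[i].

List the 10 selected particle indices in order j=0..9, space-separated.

C = [1/43, 4/43, 11/43, 20/43, 22/43, 23/43, 32/43, 38/43, 41/43, 1]
j=0: u_0=7/120 ∈ [1/43, 4/43) → index 1
j=1: u_1=19/120 ∈ [4/43, 11/43) → index 2
j=2: u_2=31/120 ∈ [11/43, 20/43) → index 3
j=3: u_3=43/120 ∈ [11/43, 20/43) → index 3
j=4: u_4=11/24 ∈ [11/43, 20/43) → index 3
j=5: u_5=67/120 ∈ [23/43, 32/43) → index 6
j=6: u_6=79/120 ∈ [23/43, 32/43) → index 6
j=7: u_7=91/120 ∈ [32/43, 38/43) → index 7
j=8: u_8=103/120 ∈ [32/43, 38/43) → index 7
j=9: u_9=23/24 ∈ [41/43, 1) → index 9

1 2 3 3 3 6 6 7 7 9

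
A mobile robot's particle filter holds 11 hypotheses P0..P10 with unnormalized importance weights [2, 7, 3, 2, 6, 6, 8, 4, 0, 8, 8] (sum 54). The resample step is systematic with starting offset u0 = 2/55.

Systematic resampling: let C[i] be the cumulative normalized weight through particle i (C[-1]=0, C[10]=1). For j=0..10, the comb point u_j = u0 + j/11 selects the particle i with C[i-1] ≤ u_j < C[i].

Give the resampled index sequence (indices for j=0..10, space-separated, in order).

0 1 2 4 5 6 6 7 9 10 10

C = [1/27, 1/6, 2/9, 7/27, 10/27, 13/27, 17/27, 19/27, 19/27, 23/27, 1]
j=0: u_0=2/55 ∈ [0, 1/27) → index 0
j=1: u_1=7/55 ∈ [1/27, 1/6) → index 1
j=2: u_2=12/55 ∈ [1/6, 2/9) → index 2
j=3: u_3=17/55 ∈ [7/27, 10/27) → index 4
j=4: u_4=2/5 ∈ [10/27, 13/27) → index 5
j=5: u_5=27/55 ∈ [13/27, 17/27) → index 6
j=6: u_6=32/55 ∈ [13/27, 17/27) → index 6
j=7: u_7=37/55 ∈ [17/27, 19/27) → index 7
j=8: u_8=42/55 ∈ [19/27, 23/27) → index 9
j=9: u_9=47/55 ∈ [23/27, 1) → index 10
j=10: u_10=52/55 ∈ [23/27, 1) → index 10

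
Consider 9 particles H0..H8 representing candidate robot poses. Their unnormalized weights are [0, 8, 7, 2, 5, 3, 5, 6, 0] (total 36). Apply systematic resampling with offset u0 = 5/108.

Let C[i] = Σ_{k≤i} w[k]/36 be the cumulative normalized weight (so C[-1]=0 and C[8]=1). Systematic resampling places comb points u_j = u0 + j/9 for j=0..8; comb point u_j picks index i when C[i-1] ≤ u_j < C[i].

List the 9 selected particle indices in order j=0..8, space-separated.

C = [0, 2/9, 5/12, 17/36, 11/18, 25/36, 5/6, 1, 1]
j=0: u_0=5/108 ∈ [0, 2/9) → index 1
j=1: u_1=17/108 ∈ [0, 2/9) → index 1
j=2: u_2=29/108 ∈ [2/9, 5/12) → index 2
j=3: u_3=41/108 ∈ [2/9, 5/12) → index 2
j=4: u_4=53/108 ∈ [17/36, 11/18) → index 4
j=5: u_5=65/108 ∈ [17/36, 11/18) → index 4
j=6: u_6=77/108 ∈ [25/36, 5/6) → index 6
j=7: u_7=89/108 ∈ [25/36, 5/6) → index 6
j=8: u_8=101/108 ∈ [5/6, 1) → index 7

1 1 2 2 4 4 6 6 7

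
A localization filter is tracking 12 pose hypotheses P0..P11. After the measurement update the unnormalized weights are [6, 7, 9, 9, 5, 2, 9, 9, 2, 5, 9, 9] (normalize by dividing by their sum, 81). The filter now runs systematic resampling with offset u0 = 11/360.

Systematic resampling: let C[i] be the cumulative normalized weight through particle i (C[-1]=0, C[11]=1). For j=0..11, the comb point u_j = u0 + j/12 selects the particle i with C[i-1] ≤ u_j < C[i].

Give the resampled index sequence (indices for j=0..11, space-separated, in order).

C = [2/27, 13/81, 22/81, 31/81, 4/9, 38/81, 47/81, 56/81, 58/81, 7/9, 8/9, 1]
j=0: u_0=11/360 ∈ [0, 2/27) → index 0
j=1: u_1=41/360 ∈ [2/27, 13/81) → index 1
j=2: u_2=71/360 ∈ [13/81, 22/81) → index 2
j=3: u_3=101/360 ∈ [22/81, 31/81) → index 3
j=4: u_4=131/360 ∈ [22/81, 31/81) → index 3
j=5: u_5=161/360 ∈ [4/9, 38/81) → index 5
j=6: u_6=191/360 ∈ [38/81, 47/81) → index 6
j=7: u_7=221/360 ∈ [47/81, 56/81) → index 7
j=8: u_8=251/360 ∈ [56/81, 58/81) → index 8
j=9: u_9=281/360 ∈ [7/9, 8/9) → index 10
j=10: u_10=311/360 ∈ [7/9, 8/9) → index 10
j=11: u_11=341/360 ∈ [8/9, 1) → index 11

0 1 2 3 3 5 6 7 8 10 10 11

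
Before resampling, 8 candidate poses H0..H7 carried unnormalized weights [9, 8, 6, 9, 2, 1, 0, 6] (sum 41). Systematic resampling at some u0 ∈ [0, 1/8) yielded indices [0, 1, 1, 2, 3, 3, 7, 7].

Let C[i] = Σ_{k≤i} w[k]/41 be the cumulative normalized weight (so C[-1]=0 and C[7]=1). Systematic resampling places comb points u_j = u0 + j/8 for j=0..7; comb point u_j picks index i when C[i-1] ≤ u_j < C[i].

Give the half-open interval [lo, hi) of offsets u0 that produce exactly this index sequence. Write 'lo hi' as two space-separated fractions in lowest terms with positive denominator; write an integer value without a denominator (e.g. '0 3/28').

C = [9/41, 17/41, 23/41, 32/41, 34/41, 35/41, 35/41, 1]
j=0 picked index 0: u0 ∈ [0, 9/41)
j=1 picked index 1: u0 ∈ [31/328, 95/328)
j=2 picked index 1: u0 ∈ [-5/164, 27/164)
j=3 picked index 2: u0 ∈ [13/328, 61/328)
j=4 picked index 3: u0 ∈ [5/82, 23/82)
j=5 picked index 3: u0 ∈ [-21/328, 51/328)
j=6 picked index 7: u0 ∈ [17/164, 1/4)
j=7 picked index 7: u0 ∈ [-7/328, 1/8)
intersection: [17/164, 1/8)

17/164 1/8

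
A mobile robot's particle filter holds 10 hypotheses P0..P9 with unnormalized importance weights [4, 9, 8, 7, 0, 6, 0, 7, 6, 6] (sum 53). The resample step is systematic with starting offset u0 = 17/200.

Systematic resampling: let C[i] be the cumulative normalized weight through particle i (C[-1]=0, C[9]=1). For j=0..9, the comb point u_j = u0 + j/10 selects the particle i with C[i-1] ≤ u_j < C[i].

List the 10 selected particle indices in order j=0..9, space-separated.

C = [4/53, 13/53, 21/53, 28/53, 28/53, 34/53, 34/53, 41/53, 47/53, 1]
j=0: u_0=17/200 ∈ [4/53, 13/53) → index 1
j=1: u_1=37/200 ∈ [4/53, 13/53) → index 1
j=2: u_2=57/200 ∈ [13/53, 21/53) → index 2
j=3: u_3=77/200 ∈ [13/53, 21/53) → index 2
j=4: u_4=97/200 ∈ [21/53, 28/53) → index 3
j=5: u_5=117/200 ∈ [28/53, 34/53) → index 5
j=6: u_6=137/200 ∈ [34/53, 41/53) → index 7
j=7: u_7=157/200 ∈ [41/53, 47/53) → index 8
j=8: u_8=177/200 ∈ [41/53, 47/53) → index 8
j=9: u_9=197/200 ∈ [47/53, 1) → index 9

1 1 2 2 3 5 7 8 8 9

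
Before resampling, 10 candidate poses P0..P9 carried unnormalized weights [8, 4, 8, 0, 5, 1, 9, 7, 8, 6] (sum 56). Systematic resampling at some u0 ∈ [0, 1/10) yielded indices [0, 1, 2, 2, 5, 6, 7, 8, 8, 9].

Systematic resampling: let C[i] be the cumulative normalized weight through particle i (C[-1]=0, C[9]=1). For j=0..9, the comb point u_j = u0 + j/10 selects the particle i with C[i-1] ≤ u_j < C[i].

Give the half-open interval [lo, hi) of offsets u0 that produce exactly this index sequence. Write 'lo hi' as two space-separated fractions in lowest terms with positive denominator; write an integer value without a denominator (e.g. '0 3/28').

C = [1/7, 3/14, 5/14, 5/14, 25/56, 13/28, 5/8, 3/4, 25/28, 1]
j=0 picked index 0: u0 ∈ [0, 1/7)
j=1 picked index 1: u0 ∈ [3/70, 4/35)
j=2 picked index 2: u0 ∈ [1/70, 11/70)
j=3 picked index 2: u0 ∈ [-3/35, 2/35)
j=4 picked index 5: u0 ∈ [13/280, 9/140)
j=5 picked index 6: u0 ∈ [-1/28, 1/8)
j=6 picked index 7: u0 ∈ [1/40, 3/20)
j=7 picked index 8: u0 ∈ [1/20, 27/140)
j=8 picked index 8: u0 ∈ [-1/20, 13/140)
j=9 picked index 9: u0 ∈ [-1/140, 1/10)
intersection: [1/20, 2/35)

1/20 2/35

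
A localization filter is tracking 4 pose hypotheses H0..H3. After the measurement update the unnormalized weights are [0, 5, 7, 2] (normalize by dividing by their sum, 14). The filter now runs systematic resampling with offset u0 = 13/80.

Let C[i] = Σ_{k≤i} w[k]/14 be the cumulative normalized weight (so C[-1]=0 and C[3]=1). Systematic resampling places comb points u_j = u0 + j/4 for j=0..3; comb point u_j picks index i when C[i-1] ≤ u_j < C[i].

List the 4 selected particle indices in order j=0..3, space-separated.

1 2 2 3

C = [0, 5/14, 6/7, 1]
j=0: u_0=13/80 ∈ [0, 5/14) → index 1
j=1: u_1=33/80 ∈ [5/14, 6/7) → index 2
j=2: u_2=53/80 ∈ [5/14, 6/7) → index 2
j=3: u_3=73/80 ∈ [6/7, 1) → index 3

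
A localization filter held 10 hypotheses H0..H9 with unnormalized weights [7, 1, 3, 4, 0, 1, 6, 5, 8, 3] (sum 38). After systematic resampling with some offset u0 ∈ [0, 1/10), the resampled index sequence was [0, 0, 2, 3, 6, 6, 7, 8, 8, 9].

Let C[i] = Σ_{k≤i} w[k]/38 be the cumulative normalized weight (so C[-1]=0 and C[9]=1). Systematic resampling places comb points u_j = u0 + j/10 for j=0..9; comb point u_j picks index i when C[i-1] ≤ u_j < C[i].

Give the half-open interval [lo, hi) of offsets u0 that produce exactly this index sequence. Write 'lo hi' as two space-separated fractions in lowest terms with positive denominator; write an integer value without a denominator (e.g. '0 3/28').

C = [7/38, 4/19, 11/38, 15/38, 15/38, 8/19, 11/19, 27/38, 35/38, 1]
j=0 picked index 0: u0 ∈ [0, 7/38)
j=1 picked index 0: u0 ∈ [-1/10, 8/95)
j=2 picked index 2: u0 ∈ [1/95, 17/190)
j=3 picked index 3: u0 ∈ [-1/95, 9/95)
j=4 picked index 6: u0 ∈ [2/95, 17/95)
j=5 picked index 6: u0 ∈ [-3/38, 3/38)
j=6 picked index 7: u0 ∈ [-2/95, 21/190)
j=7 picked index 8: u0 ∈ [1/95, 21/95)
j=8 picked index 8: u0 ∈ [-17/190, 23/190)
j=9 picked index 9: u0 ∈ [2/95, 1/10)
intersection: [2/95, 3/38)

2/95 3/38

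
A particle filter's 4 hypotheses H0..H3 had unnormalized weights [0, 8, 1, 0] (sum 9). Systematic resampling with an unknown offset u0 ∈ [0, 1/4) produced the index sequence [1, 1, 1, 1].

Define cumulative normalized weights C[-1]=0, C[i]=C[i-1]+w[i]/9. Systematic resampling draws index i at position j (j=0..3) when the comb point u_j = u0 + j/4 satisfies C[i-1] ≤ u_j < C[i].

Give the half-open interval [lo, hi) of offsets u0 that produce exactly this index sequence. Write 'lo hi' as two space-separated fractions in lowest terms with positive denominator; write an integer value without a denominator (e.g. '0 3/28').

0 5/36

C = [0, 8/9, 1, 1]
j=0 picked index 1: u0 ∈ [0, 8/9)
j=1 picked index 1: u0 ∈ [-1/4, 23/36)
j=2 picked index 1: u0 ∈ [-1/2, 7/18)
j=3 picked index 1: u0 ∈ [-3/4, 5/36)
intersection: [0, 5/36)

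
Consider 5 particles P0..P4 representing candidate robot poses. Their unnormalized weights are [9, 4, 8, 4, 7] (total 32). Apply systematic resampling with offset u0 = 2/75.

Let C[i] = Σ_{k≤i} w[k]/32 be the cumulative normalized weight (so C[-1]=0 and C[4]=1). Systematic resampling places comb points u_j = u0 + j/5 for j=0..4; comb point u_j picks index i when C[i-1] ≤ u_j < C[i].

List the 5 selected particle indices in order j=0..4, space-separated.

0 0 2 2 4

C = [9/32, 13/32, 21/32, 25/32, 1]
j=0: u_0=2/75 ∈ [0, 9/32) → index 0
j=1: u_1=17/75 ∈ [0, 9/32) → index 0
j=2: u_2=32/75 ∈ [13/32, 21/32) → index 2
j=3: u_3=47/75 ∈ [13/32, 21/32) → index 2
j=4: u_4=62/75 ∈ [25/32, 1) → index 4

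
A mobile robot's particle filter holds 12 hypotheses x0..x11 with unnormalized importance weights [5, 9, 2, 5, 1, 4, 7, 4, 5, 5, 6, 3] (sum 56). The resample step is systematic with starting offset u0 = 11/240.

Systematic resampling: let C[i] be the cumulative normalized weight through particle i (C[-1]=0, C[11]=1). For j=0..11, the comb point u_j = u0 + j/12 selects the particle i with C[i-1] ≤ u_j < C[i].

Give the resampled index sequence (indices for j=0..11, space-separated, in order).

C = [5/56, 1/4, 2/7, 3/8, 11/28, 13/28, 33/56, 37/56, 3/4, 47/56, 53/56, 1]
j=0: u_0=11/240 ∈ [0, 5/56) → index 0
j=1: u_1=31/240 ∈ [5/56, 1/4) → index 1
j=2: u_2=17/80 ∈ [5/56, 1/4) → index 1
j=3: u_3=71/240 ∈ [2/7, 3/8) → index 3
j=4: u_4=91/240 ∈ [3/8, 11/28) → index 4
j=5: u_5=37/80 ∈ [11/28, 13/28) → index 5
j=6: u_6=131/240 ∈ [13/28, 33/56) → index 6
j=7: u_7=151/240 ∈ [33/56, 37/56) → index 7
j=8: u_8=57/80 ∈ [37/56, 3/4) → index 8
j=9: u_9=191/240 ∈ [3/4, 47/56) → index 9
j=10: u_10=211/240 ∈ [47/56, 53/56) → index 10
j=11: u_11=77/80 ∈ [53/56, 1) → index 11

0 1 1 3 4 5 6 7 8 9 10 11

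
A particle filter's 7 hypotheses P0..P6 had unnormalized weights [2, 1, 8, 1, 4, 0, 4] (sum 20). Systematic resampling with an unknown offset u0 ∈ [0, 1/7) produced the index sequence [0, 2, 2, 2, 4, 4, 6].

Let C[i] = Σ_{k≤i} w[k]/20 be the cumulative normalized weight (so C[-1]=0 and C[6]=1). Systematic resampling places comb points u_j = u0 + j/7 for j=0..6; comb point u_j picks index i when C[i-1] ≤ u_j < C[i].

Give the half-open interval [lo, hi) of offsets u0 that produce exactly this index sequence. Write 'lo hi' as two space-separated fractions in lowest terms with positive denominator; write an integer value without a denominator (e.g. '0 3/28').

C = [1/10, 3/20, 11/20, 3/5, 4/5, 4/5, 1]
j=0 picked index 0: u0 ∈ [0, 1/10)
j=1 picked index 2: u0 ∈ [1/140, 57/140)
j=2 picked index 2: u0 ∈ [-19/140, 37/140)
j=3 picked index 2: u0 ∈ [-39/140, 17/140)
j=4 picked index 4: u0 ∈ [1/35, 8/35)
j=5 picked index 4: u0 ∈ [-4/35, 3/35)
j=6 picked index 6: u0 ∈ [-2/35, 1/7)
intersection: [1/35, 3/35)

1/35 3/35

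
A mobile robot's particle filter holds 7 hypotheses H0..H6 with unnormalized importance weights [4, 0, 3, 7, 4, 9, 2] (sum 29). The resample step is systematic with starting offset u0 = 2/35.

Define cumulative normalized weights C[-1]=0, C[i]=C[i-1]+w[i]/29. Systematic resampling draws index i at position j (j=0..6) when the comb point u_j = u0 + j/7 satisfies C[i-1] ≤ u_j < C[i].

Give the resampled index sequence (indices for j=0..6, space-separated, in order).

C = [4/29, 4/29, 7/29, 14/29, 18/29, 27/29, 1]
j=0: u_0=2/35 ∈ [0, 4/29) → index 0
j=1: u_1=1/5 ∈ [4/29, 7/29) → index 2
j=2: u_2=12/35 ∈ [7/29, 14/29) → index 3
j=3: u_3=17/35 ∈ [14/29, 18/29) → index 4
j=4: u_4=22/35 ∈ [18/29, 27/29) → index 5
j=5: u_5=27/35 ∈ [18/29, 27/29) → index 5
j=6: u_6=32/35 ∈ [18/29, 27/29) → index 5

0 2 3 4 5 5 5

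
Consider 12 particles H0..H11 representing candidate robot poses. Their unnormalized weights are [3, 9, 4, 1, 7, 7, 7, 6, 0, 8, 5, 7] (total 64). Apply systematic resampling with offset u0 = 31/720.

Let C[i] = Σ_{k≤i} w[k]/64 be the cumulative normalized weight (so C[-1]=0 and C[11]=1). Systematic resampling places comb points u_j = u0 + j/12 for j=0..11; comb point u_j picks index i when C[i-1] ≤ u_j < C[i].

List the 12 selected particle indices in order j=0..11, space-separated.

0 1 2 4 5 5 6 7 9 9 10 11

C = [3/64, 3/16, 1/4, 17/64, 3/8, 31/64, 19/32, 11/16, 11/16, 13/16, 57/64, 1]
j=0: u_0=31/720 ∈ [0, 3/64) → index 0
j=1: u_1=91/720 ∈ [3/64, 3/16) → index 1
j=2: u_2=151/720 ∈ [3/16, 1/4) → index 2
j=3: u_3=211/720 ∈ [17/64, 3/8) → index 4
j=4: u_4=271/720 ∈ [3/8, 31/64) → index 5
j=5: u_5=331/720 ∈ [3/8, 31/64) → index 5
j=6: u_6=391/720 ∈ [31/64, 19/32) → index 6
j=7: u_7=451/720 ∈ [19/32, 11/16) → index 7
j=8: u_8=511/720 ∈ [11/16, 13/16) → index 9
j=9: u_9=571/720 ∈ [11/16, 13/16) → index 9
j=10: u_10=631/720 ∈ [13/16, 57/64) → index 10
j=11: u_11=691/720 ∈ [57/64, 1) → index 11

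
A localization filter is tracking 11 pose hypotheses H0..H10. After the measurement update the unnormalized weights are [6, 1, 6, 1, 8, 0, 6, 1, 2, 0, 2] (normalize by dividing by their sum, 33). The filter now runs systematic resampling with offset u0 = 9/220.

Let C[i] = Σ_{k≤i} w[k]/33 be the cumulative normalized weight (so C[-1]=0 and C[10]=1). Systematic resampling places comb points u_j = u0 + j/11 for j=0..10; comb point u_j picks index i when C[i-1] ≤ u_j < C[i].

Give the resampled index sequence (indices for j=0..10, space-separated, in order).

C = [2/11, 7/33, 13/33, 14/33, 2/3, 2/3, 28/33, 29/33, 31/33, 31/33, 1]
j=0: u_0=9/220 ∈ [0, 2/11) → index 0
j=1: u_1=29/220 ∈ [0, 2/11) → index 0
j=2: u_2=49/220 ∈ [7/33, 13/33) → index 2
j=3: u_3=69/220 ∈ [7/33, 13/33) → index 2
j=4: u_4=89/220 ∈ [13/33, 14/33) → index 3
j=5: u_5=109/220 ∈ [14/33, 2/3) → index 4
j=6: u_6=129/220 ∈ [14/33, 2/3) → index 4
j=7: u_7=149/220 ∈ [2/3, 28/33) → index 6
j=8: u_8=169/220 ∈ [2/3, 28/33) → index 6
j=9: u_9=189/220 ∈ [28/33, 29/33) → index 7
j=10: u_10=19/20 ∈ [31/33, 1) → index 10

0 0 2 2 3 4 4 6 6 7 10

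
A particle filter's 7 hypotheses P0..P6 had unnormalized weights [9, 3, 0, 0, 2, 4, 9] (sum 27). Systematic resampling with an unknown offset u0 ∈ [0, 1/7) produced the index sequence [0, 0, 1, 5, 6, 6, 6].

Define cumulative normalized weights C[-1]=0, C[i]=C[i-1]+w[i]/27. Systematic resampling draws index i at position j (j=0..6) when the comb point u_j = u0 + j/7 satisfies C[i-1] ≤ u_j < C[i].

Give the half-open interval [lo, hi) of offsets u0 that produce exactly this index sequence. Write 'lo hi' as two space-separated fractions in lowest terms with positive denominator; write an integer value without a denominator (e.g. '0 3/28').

2/21 1/7

C = [1/3, 4/9, 4/9, 4/9, 14/27, 2/3, 1]
j=0 picked index 0: u0 ∈ [0, 1/3)
j=1 picked index 0: u0 ∈ [-1/7, 4/21)
j=2 picked index 1: u0 ∈ [1/21, 10/63)
j=3 picked index 5: u0 ∈ [17/189, 5/21)
j=4 picked index 6: u0 ∈ [2/21, 3/7)
j=5 picked index 6: u0 ∈ [-1/21, 2/7)
j=6 picked index 6: u0 ∈ [-4/21, 1/7)
intersection: [2/21, 1/7)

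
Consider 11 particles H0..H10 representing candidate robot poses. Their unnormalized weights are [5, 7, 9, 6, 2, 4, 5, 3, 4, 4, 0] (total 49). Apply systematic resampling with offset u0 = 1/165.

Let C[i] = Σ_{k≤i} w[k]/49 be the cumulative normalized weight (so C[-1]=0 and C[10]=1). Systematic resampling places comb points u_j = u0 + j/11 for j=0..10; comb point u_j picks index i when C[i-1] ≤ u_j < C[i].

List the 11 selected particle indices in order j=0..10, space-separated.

C = [5/49, 12/49, 3/7, 27/49, 29/49, 33/49, 38/49, 41/49, 45/49, 1, 1]
j=0: u_0=1/165 ∈ [0, 5/49) → index 0
j=1: u_1=16/165 ∈ [0, 5/49) → index 0
j=2: u_2=31/165 ∈ [5/49, 12/49) → index 1
j=3: u_3=46/165 ∈ [12/49, 3/7) → index 2
j=4: u_4=61/165 ∈ [12/49, 3/7) → index 2
j=5: u_5=76/165 ∈ [3/7, 27/49) → index 3
j=6: u_6=91/165 ∈ [27/49, 29/49) → index 4
j=7: u_7=106/165 ∈ [29/49, 33/49) → index 5
j=8: u_8=11/15 ∈ [33/49, 38/49) → index 6
j=9: u_9=136/165 ∈ [38/49, 41/49) → index 7
j=10: u_10=151/165 ∈ [41/49, 45/49) → index 8

0 0 1 2 2 3 4 5 6 7 8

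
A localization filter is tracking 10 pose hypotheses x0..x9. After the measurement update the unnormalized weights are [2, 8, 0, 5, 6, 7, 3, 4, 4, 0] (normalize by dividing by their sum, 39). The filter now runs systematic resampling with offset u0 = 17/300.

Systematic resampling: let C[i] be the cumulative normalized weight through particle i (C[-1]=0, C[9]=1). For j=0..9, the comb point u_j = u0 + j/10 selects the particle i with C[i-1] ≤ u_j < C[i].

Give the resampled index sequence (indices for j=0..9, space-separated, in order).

C = [2/39, 10/39, 10/39, 5/13, 7/13, 28/39, 31/39, 35/39, 1, 1]
j=0: u_0=17/300 ∈ [2/39, 10/39) → index 1
j=1: u_1=47/300 ∈ [2/39, 10/39) → index 1
j=2: u_2=77/300 ∈ [10/39, 5/13) → index 3
j=3: u_3=107/300 ∈ [10/39, 5/13) → index 3
j=4: u_4=137/300 ∈ [5/13, 7/13) → index 4
j=5: u_5=167/300 ∈ [7/13, 28/39) → index 5
j=6: u_6=197/300 ∈ [7/13, 28/39) → index 5
j=7: u_7=227/300 ∈ [28/39, 31/39) → index 6
j=8: u_8=257/300 ∈ [31/39, 35/39) → index 7
j=9: u_9=287/300 ∈ [35/39, 1) → index 8

1 1 3 3 4 5 5 6 7 8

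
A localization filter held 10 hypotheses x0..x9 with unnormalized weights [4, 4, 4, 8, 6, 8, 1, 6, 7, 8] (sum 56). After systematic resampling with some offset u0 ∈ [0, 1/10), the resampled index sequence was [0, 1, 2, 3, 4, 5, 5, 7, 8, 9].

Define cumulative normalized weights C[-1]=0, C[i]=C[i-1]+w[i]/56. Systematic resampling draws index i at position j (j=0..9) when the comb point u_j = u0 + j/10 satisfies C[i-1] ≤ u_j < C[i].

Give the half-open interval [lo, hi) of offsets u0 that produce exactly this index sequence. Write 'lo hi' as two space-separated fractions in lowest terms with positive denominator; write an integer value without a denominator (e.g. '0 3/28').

C = [1/14, 1/7, 3/14, 5/14, 13/28, 17/28, 5/8, 41/56, 6/7, 1]
j=0 picked index 0: u0 ∈ [0, 1/14)
j=1 picked index 1: u0 ∈ [-1/35, 3/70)
j=2 picked index 2: u0 ∈ [-2/35, 1/70)
j=3 picked index 3: u0 ∈ [-3/35, 2/35)
j=4 picked index 4: u0 ∈ [-3/70, 9/140)
j=5 picked index 5: u0 ∈ [-1/28, 3/28)
j=6 picked index 5: u0 ∈ [-19/140, 1/140)
j=7 picked index 7: u0 ∈ [-3/40, 9/280)
j=8 picked index 8: u0 ∈ [-19/280, 2/35)
j=9 picked index 9: u0 ∈ [-3/70, 1/10)
intersection: [0, 1/140)

0 1/140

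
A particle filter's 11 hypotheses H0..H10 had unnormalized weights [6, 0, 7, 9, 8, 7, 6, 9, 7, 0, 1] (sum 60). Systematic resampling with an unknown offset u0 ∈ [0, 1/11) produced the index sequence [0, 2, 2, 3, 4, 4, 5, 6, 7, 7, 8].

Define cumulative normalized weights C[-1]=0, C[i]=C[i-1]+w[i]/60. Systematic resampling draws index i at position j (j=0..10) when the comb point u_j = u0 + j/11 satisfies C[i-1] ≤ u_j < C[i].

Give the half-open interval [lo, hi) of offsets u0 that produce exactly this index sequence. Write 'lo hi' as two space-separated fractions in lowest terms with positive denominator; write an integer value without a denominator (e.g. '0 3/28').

1/110 23/660

C = [1/10, 1/10, 13/60, 11/30, 1/2, 37/60, 43/60, 13/15, 59/60, 59/60, 1]
j=0 picked index 0: u0 ∈ [0, 1/10)
j=1 picked index 2: u0 ∈ [1/110, 83/660)
j=2 picked index 2: u0 ∈ [-9/110, 23/660)
j=3 picked index 3: u0 ∈ [-37/660, 31/330)
j=4 picked index 4: u0 ∈ [1/330, 3/22)
j=5 picked index 4: u0 ∈ [-29/330, 1/22)
j=6 picked index 5: u0 ∈ [-1/22, 47/660)
j=7 picked index 6: u0 ∈ [-13/660, 53/660)
j=8 picked index 7: u0 ∈ [-7/660, 23/165)
j=9 picked index 7: u0 ∈ [-67/660, 8/165)
j=10 picked index 8: u0 ∈ [-7/165, 49/660)
intersection: [1/110, 23/660)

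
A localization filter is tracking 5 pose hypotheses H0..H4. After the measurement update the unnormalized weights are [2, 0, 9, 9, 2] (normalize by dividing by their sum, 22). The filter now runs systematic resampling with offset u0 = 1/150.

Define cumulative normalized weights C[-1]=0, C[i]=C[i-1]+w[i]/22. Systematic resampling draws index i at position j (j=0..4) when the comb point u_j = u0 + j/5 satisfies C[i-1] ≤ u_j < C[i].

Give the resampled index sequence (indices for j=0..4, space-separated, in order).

0 2 2 3 3

C = [1/11, 1/11, 1/2, 10/11, 1]
j=0: u_0=1/150 ∈ [0, 1/11) → index 0
j=1: u_1=31/150 ∈ [1/11, 1/2) → index 2
j=2: u_2=61/150 ∈ [1/11, 1/2) → index 2
j=3: u_3=91/150 ∈ [1/2, 10/11) → index 3
j=4: u_4=121/150 ∈ [1/2, 10/11) → index 3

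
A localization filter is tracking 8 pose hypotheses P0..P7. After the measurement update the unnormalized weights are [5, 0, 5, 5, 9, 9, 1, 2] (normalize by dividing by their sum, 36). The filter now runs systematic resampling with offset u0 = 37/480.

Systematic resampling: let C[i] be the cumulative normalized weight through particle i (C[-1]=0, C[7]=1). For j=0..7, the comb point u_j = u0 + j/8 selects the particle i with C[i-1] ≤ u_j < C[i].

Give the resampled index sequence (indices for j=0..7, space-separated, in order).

0 2 3 4 4 5 5 7

C = [5/36, 5/36, 5/18, 5/12, 2/3, 11/12, 17/18, 1]
j=0: u_0=37/480 ∈ [0, 5/36) → index 0
j=1: u_1=97/480 ∈ [5/36, 5/18) → index 2
j=2: u_2=157/480 ∈ [5/18, 5/12) → index 3
j=3: u_3=217/480 ∈ [5/12, 2/3) → index 4
j=4: u_4=277/480 ∈ [5/12, 2/3) → index 4
j=5: u_5=337/480 ∈ [2/3, 11/12) → index 5
j=6: u_6=397/480 ∈ [2/3, 11/12) → index 5
j=7: u_7=457/480 ∈ [17/18, 1) → index 7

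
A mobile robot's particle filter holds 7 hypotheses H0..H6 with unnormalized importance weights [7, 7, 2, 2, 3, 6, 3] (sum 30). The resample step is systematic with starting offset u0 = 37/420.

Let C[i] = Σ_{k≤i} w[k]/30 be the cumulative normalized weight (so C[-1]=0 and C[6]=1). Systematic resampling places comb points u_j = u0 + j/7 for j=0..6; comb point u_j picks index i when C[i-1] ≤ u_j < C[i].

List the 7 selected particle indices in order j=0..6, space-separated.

C = [7/30, 7/15, 8/15, 3/5, 7/10, 9/10, 1]
j=0: u_0=37/420 ∈ [0, 7/30) → index 0
j=1: u_1=97/420 ∈ [0, 7/30) → index 0
j=2: u_2=157/420 ∈ [7/30, 7/15) → index 1
j=3: u_3=31/60 ∈ [7/15, 8/15) → index 2
j=4: u_4=277/420 ∈ [3/5, 7/10) → index 4
j=5: u_5=337/420 ∈ [7/10, 9/10) → index 5
j=6: u_6=397/420 ∈ [9/10, 1) → index 6

0 0 1 2 4 5 6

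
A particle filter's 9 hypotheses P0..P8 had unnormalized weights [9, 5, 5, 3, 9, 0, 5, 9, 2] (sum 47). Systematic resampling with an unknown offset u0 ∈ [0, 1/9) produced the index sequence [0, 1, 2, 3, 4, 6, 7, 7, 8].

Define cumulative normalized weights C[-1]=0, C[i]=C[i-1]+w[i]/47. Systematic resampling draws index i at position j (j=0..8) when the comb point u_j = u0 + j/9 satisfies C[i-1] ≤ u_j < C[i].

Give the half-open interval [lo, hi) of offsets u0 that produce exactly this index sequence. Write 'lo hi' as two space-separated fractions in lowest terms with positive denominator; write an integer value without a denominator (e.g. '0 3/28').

C = [9/47, 14/47, 19/47, 22/47, 31/47, 31/47, 36/47, 45/47, 1]
j=0 picked index 0: u0 ∈ [0, 9/47)
j=1 picked index 1: u0 ∈ [34/423, 79/423)
j=2 picked index 2: u0 ∈ [32/423, 77/423)
j=3 picked index 3: u0 ∈ [10/141, 19/141)
j=4 picked index 4: u0 ∈ [10/423, 91/423)
j=5 picked index 6: u0 ∈ [44/423, 89/423)
j=6 picked index 7: u0 ∈ [14/141, 41/141)
j=7 picked index 7: u0 ∈ [-5/423, 76/423)
j=8 picked index 8: u0 ∈ [29/423, 1/9)
intersection: [44/423, 1/9)

44/423 1/9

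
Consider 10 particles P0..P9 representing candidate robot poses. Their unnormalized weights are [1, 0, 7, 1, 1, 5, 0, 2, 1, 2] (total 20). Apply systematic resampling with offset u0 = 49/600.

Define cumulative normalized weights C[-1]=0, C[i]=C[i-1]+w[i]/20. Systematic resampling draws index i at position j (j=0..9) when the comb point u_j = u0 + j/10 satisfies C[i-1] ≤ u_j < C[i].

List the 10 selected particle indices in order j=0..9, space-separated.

C = [1/20, 1/20, 2/5, 9/20, 1/2, 3/4, 3/4, 17/20, 9/10, 1]
j=0: u_0=49/600 ∈ [1/20, 2/5) → index 2
j=1: u_1=109/600 ∈ [1/20, 2/5) → index 2
j=2: u_2=169/600 ∈ [1/20, 2/5) → index 2
j=3: u_3=229/600 ∈ [1/20, 2/5) → index 2
j=4: u_4=289/600 ∈ [9/20, 1/2) → index 4
j=5: u_5=349/600 ∈ [1/2, 3/4) → index 5
j=6: u_6=409/600 ∈ [1/2, 3/4) → index 5
j=7: u_7=469/600 ∈ [3/4, 17/20) → index 7
j=8: u_8=529/600 ∈ [17/20, 9/10) → index 8
j=9: u_9=589/600 ∈ [9/10, 1) → index 9

2 2 2 2 4 5 5 7 8 9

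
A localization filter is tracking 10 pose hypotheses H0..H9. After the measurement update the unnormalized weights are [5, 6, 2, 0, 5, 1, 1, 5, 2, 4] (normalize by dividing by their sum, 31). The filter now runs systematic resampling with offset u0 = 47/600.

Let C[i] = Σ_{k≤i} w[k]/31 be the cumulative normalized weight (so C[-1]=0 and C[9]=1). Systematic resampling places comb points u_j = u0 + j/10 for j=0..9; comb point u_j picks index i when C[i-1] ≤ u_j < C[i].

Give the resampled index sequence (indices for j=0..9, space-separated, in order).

C = [5/31, 11/31, 13/31, 13/31, 18/31, 19/31, 20/31, 25/31, 27/31, 1]
j=0: u_0=47/600 ∈ [0, 5/31) → index 0
j=1: u_1=107/600 ∈ [5/31, 11/31) → index 1
j=2: u_2=167/600 ∈ [5/31, 11/31) → index 1
j=3: u_3=227/600 ∈ [11/31, 13/31) → index 2
j=4: u_4=287/600 ∈ [13/31, 18/31) → index 4
j=5: u_5=347/600 ∈ [13/31, 18/31) → index 4
j=6: u_6=407/600 ∈ [20/31, 25/31) → index 7
j=7: u_7=467/600 ∈ [20/31, 25/31) → index 7
j=8: u_8=527/600 ∈ [27/31, 1) → index 9
j=9: u_9=587/600 ∈ [27/31, 1) → index 9

0 1 1 2 4 4 7 7 9 9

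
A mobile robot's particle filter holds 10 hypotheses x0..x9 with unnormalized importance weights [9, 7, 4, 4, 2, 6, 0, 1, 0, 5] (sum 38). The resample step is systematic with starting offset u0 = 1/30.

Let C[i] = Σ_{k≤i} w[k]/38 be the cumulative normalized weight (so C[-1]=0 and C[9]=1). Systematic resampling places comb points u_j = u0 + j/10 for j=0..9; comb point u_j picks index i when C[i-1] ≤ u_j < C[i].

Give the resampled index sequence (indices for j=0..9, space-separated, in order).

C = [9/38, 8/19, 10/19, 12/19, 13/19, 16/19, 16/19, 33/38, 33/38, 1]
j=0: u_0=1/30 ∈ [0, 9/38) → index 0
j=1: u_1=2/15 ∈ [0, 9/38) → index 0
j=2: u_2=7/30 ∈ [0, 9/38) → index 0
j=3: u_3=1/3 ∈ [9/38, 8/19) → index 1
j=4: u_4=13/30 ∈ [8/19, 10/19) → index 2
j=5: u_5=8/15 ∈ [10/19, 12/19) → index 3
j=6: u_6=19/30 ∈ [12/19, 13/19) → index 4
j=7: u_7=11/15 ∈ [13/19, 16/19) → index 5
j=8: u_8=5/6 ∈ [13/19, 16/19) → index 5
j=9: u_9=14/15 ∈ [33/38, 1) → index 9

0 0 0 1 2 3 4 5 5 9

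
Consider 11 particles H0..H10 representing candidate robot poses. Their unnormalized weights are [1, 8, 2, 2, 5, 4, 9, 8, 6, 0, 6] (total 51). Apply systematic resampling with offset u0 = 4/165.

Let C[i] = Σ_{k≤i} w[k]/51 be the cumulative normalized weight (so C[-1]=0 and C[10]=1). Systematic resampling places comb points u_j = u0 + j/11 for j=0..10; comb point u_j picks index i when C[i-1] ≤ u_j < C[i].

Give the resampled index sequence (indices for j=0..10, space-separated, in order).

C = [1/51, 3/17, 11/51, 13/51, 6/17, 22/51, 31/51, 13/17, 15/17, 15/17, 1]
j=0: u_0=4/165 ∈ [1/51, 3/17) → index 1
j=1: u_1=19/165 ∈ [1/51, 3/17) → index 1
j=2: u_2=34/165 ∈ [3/17, 11/51) → index 2
j=3: u_3=49/165 ∈ [13/51, 6/17) → index 4
j=4: u_4=64/165 ∈ [6/17, 22/51) → index 5
j=5: u_5=79/165 ∈ [22/51, 31/51) → index 6
j=6: u_6=94/165 ∈ [22/51, 31/51) → index 6
j=7: u_7=109/165 ∈ [31/51, 13/17) → index 7
j=8: u_8=124/165 ∈ [31/51, 13/17) → index 7
j=9: u_9=139/165 ∈ [13/17, 15/17) → index 8
j=10: u_10=14/15 ∈ [15/17, 1) → index 10

1 1 2 4 5 6 6 7 7 8 10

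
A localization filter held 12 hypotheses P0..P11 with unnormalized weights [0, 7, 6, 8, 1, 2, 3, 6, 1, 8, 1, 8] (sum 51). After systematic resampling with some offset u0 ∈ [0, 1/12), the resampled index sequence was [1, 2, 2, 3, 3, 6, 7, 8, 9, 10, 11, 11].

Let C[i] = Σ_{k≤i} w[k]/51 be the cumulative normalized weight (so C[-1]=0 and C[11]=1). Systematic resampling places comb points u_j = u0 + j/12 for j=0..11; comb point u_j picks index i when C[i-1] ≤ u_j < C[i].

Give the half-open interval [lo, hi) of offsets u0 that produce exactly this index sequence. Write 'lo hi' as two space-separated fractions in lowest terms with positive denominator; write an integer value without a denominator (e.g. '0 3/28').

5/68 4/51

C = [0, 7/51, 13/51, 7/17, 22/51, 8/17, 9/17, 11/17, 2/3, 14/17, 43/51, 1]
j=0 picked index 1: u0 ∈ [0, 7/51)
j=1 picked index 2: u0 ∈ [11/204, 35/204)
j=2 picked index 2: u0 ∈ [-1/34, 3/34)
j=3 picked index 3: u0 ∈ [1/204, 11/68)
j=4 picked index 3: u0 ∈ [-4/51, 4/51)
j=5 picked index 6: u0 ∈ [11/204, 23/204)
j=6 picked index 7: u0 ∈ [1/34, 5/34)
j=7 picked index 8: u0 ∈ [13/204, 1/12)
j=8 picked index 9: u0 ∈ [0, 8/51)
j=9 picked index 10: u0 ∈ [5/68, 19/204)
j=10 picked index 11: u0 ∈ [1/102, 1/6)
j=11 picked index 11: u0 ∈ [-5/68, 1/12)
intersection: [5/68, 4/51)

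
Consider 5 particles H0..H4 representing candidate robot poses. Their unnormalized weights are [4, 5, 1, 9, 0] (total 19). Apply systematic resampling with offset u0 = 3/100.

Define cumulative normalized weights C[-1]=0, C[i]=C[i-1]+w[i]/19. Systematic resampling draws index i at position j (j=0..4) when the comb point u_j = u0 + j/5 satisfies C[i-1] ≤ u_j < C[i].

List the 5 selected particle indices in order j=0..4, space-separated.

C = [4/19, 9/19, 10/19, 1, 1]
j=0: u_0=3/100 ∈ [0, 4/19) → index 0
j=1: u_1=23/100 ∈ [4/19, 9/19) → index 1
j=2: u_2=43/100 ∈ [4/19, 9/19) → index 1
j=3: u_3=63/100 ∈ [10/19, 1) → index 3
j=4: u_4=83/100 ∈ [10/19, 1) → index 3

0 1 1 3 3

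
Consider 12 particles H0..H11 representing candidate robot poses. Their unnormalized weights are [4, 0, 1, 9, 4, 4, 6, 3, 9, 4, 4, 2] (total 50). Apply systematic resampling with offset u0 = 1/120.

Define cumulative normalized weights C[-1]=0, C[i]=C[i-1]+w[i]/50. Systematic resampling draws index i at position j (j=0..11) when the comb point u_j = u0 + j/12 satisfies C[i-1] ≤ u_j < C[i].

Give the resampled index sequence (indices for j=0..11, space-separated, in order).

C = [2/25, 2/25, 1/10, 7/25, 9/25, 11/25, 14/25, 31/50, 4/5, 22/25, 24/25, 1]
j=0: u_0=1/120 ∈ [0, 2/25) → index 0
j=1: u_1=11/120 ∈ [2/25, 1/10) → index 2
j=2: u_2=7/40 ∈ [1/10, 7/25) → index 3
j=3: u_3=31/120 ∈ [1/10, 7/25) → index 3
j=4: u_4=41/120 ∈ [7/25, 9/25) → index 4
j=5: u_5=17/40 ∈ [9/25, 11/25) → index 5
j=6: u_6=61/120 ∈ [11/25, 14/25) → index 6
j=7: u_7=71/120 ∈ [14/25, 31/50) → index 7
j=8: u_8=27/40 ∈ [31/50, 4/5) → index 8
j=9: u_9=91/120 ∈ [31/50, 4/5) → index 8
j=10: u_10=101/120 ∈ [4/5, 22/25) → index 9
j=11: u_11=37/40 ∈ [22/25, 24/25) → index 10

0 2 3 3 4 5 6 7 8 8 9 10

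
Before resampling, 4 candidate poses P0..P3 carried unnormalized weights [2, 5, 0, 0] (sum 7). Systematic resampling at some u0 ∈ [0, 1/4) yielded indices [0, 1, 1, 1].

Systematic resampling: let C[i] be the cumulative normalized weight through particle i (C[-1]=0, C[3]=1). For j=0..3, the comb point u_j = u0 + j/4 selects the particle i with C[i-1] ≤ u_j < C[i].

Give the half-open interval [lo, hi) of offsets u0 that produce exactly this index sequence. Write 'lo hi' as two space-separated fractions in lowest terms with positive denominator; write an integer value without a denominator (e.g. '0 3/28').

1/28 1/4

C = [2/7, 1, 1, 1]
j=0 picked index 0: u0 ∈ [0, 2/7)
j=1 picked index 1: u0 ∈ [1/28, 3/4)
j=2 picked index 1: u0 ∈ [-3/14, 1/2)
j=3 picked index 1: u0 ∈ [-13/28, 1/4)
intersection: [1/28, 1/4)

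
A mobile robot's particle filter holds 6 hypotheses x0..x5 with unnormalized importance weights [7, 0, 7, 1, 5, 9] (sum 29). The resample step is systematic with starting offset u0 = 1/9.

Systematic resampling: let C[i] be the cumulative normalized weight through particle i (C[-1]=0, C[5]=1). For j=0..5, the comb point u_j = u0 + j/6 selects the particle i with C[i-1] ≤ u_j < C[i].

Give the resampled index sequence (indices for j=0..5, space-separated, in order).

0 2 2 4 5 5

C = [7/29, 7/29, 14/29, 15/29, 20/29, 1]
j=0: u_0=1/9 ∈ [0, 7/29) → index 0
j=1: u_1=5/18 ∈ [7/29, 14/29) → index 2
j=2: u_2=4/9 ∈ [7/29, 14/29) → index 2
j=3: u_3=11/18 ∈ [15/29, 20/29) → index 4
j=4: u_4=7/9 ∈ [20/29, 1) → index 5
j=5: u_5=17/18 ∈ [20/29, 1) → index 5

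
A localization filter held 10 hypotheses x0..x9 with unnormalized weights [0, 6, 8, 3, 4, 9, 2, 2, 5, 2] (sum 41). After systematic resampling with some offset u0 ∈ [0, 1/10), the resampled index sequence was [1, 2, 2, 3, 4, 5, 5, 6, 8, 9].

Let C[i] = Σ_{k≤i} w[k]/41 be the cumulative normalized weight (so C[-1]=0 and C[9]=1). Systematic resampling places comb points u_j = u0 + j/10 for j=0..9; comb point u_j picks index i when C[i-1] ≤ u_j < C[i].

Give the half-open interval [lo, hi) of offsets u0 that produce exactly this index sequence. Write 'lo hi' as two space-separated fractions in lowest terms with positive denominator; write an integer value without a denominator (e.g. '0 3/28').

C = [0, 6/41, 14/41, 17/41, 21/41, 30/41, 32/41, 34/41, 39/41, 1]
j=0 picked index 1: u0 ∈ [0, 6/41)
j=1 picked index 2: u0 ∈ [19/410, 99/410)
j=2 picked index 2: u0 ∈ [-11/205, 29/205)
j=3 picked index 3: u0 ∈ [17/410, 47/410)
j=4 picked index 4: u0 ∈ [3/205, 23/205)
j=5 picked index 5: u0 ∈ [1/82, 19/82)
j=6 picked index 5: u0 ∈ [-18/205, 27/205)
j=7 picked index 6: u0 ∈ [13/410, 33/410)
j=8 picked index 8: u0 ∈ [6/205, 31/205)
j=9 picked index 9: u0 ∈ [21/410, 1/10)
intersection: [21/410, 33/410)

21/410 33/410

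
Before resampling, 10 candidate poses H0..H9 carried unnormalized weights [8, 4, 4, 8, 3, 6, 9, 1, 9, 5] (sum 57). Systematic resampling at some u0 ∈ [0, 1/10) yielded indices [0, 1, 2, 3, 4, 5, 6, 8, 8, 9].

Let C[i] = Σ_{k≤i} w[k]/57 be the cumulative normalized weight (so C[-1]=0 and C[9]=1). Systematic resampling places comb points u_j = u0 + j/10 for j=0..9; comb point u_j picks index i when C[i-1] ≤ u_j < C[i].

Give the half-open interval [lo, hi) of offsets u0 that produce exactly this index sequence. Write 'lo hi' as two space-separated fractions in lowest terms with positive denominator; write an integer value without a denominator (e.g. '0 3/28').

C = [8/57, 4/19, 16/57, 8/19, 9/19, 11/19, 14/19, 43/57, 52/57, 1]
j=0 picked index 0: u0 ∈ [0, 8/57)
j=1 picked index 1: u0 ∈ [23/570, 21/190)
j=2 picked index 2: u0 ∈ [1/95, 23/285)
j=3 picked index 3: u0 ∈ [-11/570, 23/190)
j=4 picked index 4: u0 ∈ [2/95, 7/95)
j=5 picked index 5: u0 ∈ [-1/38, 3/38)
j=6 picked index 6: u0 ∈ [-2/95, 13/95)
j=7 picked index 8: u0 ∈ [31/570, 121/570)
j=8 picked index 8: u0 ∈ [-13/285, 32/285)
j=9 picked index 9: u0 ∈ [7/570, 1/10)
intersection: [31/570, 7/95)

31/570 7/95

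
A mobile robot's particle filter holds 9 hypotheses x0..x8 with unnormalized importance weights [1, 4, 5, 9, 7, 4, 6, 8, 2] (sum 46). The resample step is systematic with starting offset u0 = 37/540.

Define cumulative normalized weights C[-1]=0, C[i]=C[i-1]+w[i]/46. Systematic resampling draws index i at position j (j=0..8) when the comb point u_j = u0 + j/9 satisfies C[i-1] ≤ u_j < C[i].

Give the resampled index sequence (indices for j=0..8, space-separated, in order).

1 2 3 3 4 5 6 7 8

C = [1/46, 5/46, 5/23, 19/46, 13/23, 15/23, 18/23, 22/23, 1]
j=0: u_0=37/540 ∈ [1/46, 5/46) → index 1
j=1: u_1=97/540 ∈ [5/46, 5/23) → index 2
j=2: u_2=157/540 ∈ [5/23, 19/46) → index 3
j=3: u_3=217/540 ∈ [5/23, 19/46) → index 3
j=4: u_4=277/540 ∈ [19/46, 13/23) → index 4
j=5: u_5=337/540 ∈ [13/23, 15/23) → index 5
j=6: u_6=397/540 ∈ [15/23, 18/23) → index 6
j=7: u_7=457/540 ∈ [18/23, 22/23) → index 7
j=8: u_8=517/540 ∈ [22/23, 1) → index 8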